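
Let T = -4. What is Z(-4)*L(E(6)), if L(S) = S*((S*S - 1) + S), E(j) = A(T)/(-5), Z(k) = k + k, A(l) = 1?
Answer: -232/125 ≈ -1.8560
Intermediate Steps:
Z(k) = 2*k
E(j) = -1/5 (E(j) = 1/(-5) = 1*(-1/5) = -1/5)
L(S) = S*(-1 + S + S**2) (L(S) = S*((S**2 - 1) + S) = S*((-1 + S**2) + S) = S*(-1 + S + S**2))
Z(-4)*L(E(6)) = (2*(-4))*(-(-1 - 1/5 + (-1/5)**2)/5) = -(-8)*(-1 - 1/5 + 1/25)/5 = -(-8)*(-29)/(5*25) = -8*29/125 = -232/125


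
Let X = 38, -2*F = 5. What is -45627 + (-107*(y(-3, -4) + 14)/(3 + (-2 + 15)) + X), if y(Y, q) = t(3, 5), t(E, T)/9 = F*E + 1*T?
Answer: -1457029/32 ≈ -45532.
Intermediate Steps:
F = -5/2 (F = -1/2*5 = -5/2 ≈ -2.5000)
t(E, T) = 9*T - 45*E/2 (t(E, T) = 9*(-5*E/2 + 1*T) = 9*(-5*E/2 + T) = 9*(T - 5*E/2) = 9*T - 45*E/2)
y(Y, q) = -45/2 (y(Y, q) = 9*5 - 45/2*3 = 45 - 135/2 = -45/2)
-45627 + (-107*(y(-3, -4) + 14)/(3 + (-2 + 15)) + X) = -45627 + (-107*(-45/2 + 14)/(3 + (-2 + 15)) + 38) = -45627 + (-(-1819)/(2*(3 + 13)) + 38) = -45627 + (-(-1819)/(2*16) + 38) = -45627 + (-107*(-17/32) + 38) = -45627 + (1819/32 + 38) = -45627 + 3035/32 = -1457029/32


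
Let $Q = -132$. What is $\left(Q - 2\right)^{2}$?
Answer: $17956$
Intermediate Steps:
$\left(Q - 2\right)^{2} = \left(-132 - 2\right)^{2} = \left(-134\right)^{2} = 17956$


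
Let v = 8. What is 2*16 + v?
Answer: 40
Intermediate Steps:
2*16 + v = 2*16 + 8 = 32 + 8 = 40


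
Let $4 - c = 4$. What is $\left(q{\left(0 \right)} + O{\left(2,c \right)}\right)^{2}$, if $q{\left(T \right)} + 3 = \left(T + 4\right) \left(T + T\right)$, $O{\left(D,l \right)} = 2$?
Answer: $1$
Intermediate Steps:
$c = 0$ ($c = 4 - 4 = 0$)
$q{\left(T \right)} = -3 + 2 T \left(4 + T\right)$ ($q{\left(T \right)} = -3 + \left(T + 4\right) \left(T + T\right) = -3 + \left(4 + T\right) 2 T = -3 + 2 T \left(4 + T\right)$)
$\left(q{\left(0 \right)} + O{\left(2,c \right)}\right)^{2} = \left(\left(-3 + 2 \cdot 0^{2} + 8 \cdot 0\right) + 2\right)^{2} = \left(\left(-3 + 2 \cdot 0 + 0\right) + 2\right)^{2} = \left(\left(-3 + 0 + 0\right) + 2\right)^{2} = \left(-3 + 2\right)^{2} = \left(-1\right)^{2} = 1$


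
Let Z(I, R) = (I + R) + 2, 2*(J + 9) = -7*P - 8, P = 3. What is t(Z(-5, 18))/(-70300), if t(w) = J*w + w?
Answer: 27/5624 ≈ 0.0048009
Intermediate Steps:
J = -47/2 (J = -9 + (-7*3 - 8)/2 = -9 + (-21 - 8)/2 = -9 + (1/2)*(-29) = -9 - 29/2 = -47/2 ≈ -23.500)
Z(I, R) = 2 + I + R
t(w) = -45*w/2 (t(w) = -47*w/2 + w = -45*w/2)
t(Z(-5, 18))/(-70300) = -45*(2 - 5 + 18)/2/(-70300) = -45/2*15*(-1/70300) = -675/2*(-1/70300) = 27/5624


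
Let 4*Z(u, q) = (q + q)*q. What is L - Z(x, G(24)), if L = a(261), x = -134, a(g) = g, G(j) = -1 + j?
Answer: -7/2 ≈ -3.5000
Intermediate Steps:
Z(u, q) = q²/2 (Z(u, q) = ((q + q)*q)/4 = ((2*q)*q)/4 = (2*q²)/4 = q²/2)
L = 261
L - Z(x, G(24)) = 261 - (-1 + 24)²/2 = 261 - 23²/2 = 261 - 529/2 = -7/2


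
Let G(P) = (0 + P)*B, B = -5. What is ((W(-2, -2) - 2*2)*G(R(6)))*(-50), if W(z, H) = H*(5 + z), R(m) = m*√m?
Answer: -15000*√6 ≈ -36742.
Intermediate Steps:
R(m) = m^(3/2)
G(P) = -5*P (G(P) = (0 + P)*(-5) = P*(-5) = -5*P)
((W(-2, -2) - 2*2)*G(R(6)))*(-50) = ((-2*(5 - 2) - 2*2)*(-30*√6))*(-50) = ((-2*3 - 4)*(-30*√6))*(-50) = ((-6 - 4)*(-30*√6))*(-50) = -(-300)*√6*(-50) = (300*√6)*(-50) = -15000*√6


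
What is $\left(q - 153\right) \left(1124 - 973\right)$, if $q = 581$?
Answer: $64628$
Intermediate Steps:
$\left(q - 153\right) \left(1124 - 973\right) = \left(581 - 153\right) \left(1124 - 973\right) = \left(581 - 153\right) 151 = 428 \cdot 151 = 64628$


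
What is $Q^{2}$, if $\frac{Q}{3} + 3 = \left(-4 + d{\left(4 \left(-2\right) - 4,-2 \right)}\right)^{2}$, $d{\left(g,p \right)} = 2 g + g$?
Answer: $22953681$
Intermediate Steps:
$d{\left(g,p \right)} = 3 g$
$Q = 4791$ ($Q = -9 + 3 \left(-4 + 3 \left(4 \left(-2\right) - 4\right)\right)^{2} = -9 + 3 \left(-4 + 3 \left(-8 - 4\right)\right)^{2} = -9 + 3 \left(-4 + 3 \left(-12\right)\right)^{2} = -9 + 3 \left(-4 - 36\right)^{2} = -9 + 3 \left(-40\right)^{2} = -9 + 3 \cdot 1600 = -9 + 4800 = 4791$)
$Q^{2} = 4791^{2} = 22953681$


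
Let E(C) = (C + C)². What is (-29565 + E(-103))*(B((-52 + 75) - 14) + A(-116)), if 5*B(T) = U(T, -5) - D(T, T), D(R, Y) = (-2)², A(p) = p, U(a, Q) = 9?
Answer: -1480165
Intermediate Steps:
E(C) = 4*C² (E(C) = (2*C)² = 4*C²)
D(R, Y) = 4
B(T) = 1 (B(T) = (9 - 1*4)/5 = (9 - 4)/5 = (⅕)*5 = 1)
(-29565 + E(-103))*(B((-52 + 75) - 14) + A(-116)) = (-29565 + 4*(-103)²)*(1 - 116) = (-29565 + 4*10609)*(-115) = (-29565 + 42436)*(-115) = 12871*(-115) = -1480165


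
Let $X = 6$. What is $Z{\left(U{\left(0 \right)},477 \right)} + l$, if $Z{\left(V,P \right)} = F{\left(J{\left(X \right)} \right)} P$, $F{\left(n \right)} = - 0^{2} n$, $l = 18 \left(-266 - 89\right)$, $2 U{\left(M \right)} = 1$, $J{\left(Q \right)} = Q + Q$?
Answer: $-6390$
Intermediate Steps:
$J{\left(Q \right)} = 2 Q$
$U{\left(M \right)} = \frac{1}{2}$ ($U{\left(M \right)} = \frac{1}{2} \cdot 1 = \frac{1}{2}$)
$l = -6390$ ($l = 18 \left(-355\right) = -6390$)
$F{\left(n \right)} = 0$ ($F{\left(n \right)} = \left(-1\right) 0 n = 0 n = 0$)
$Z{\left(V,P \right)} = 0$ ($Z{\left(V,P \right)} = 0 P = 0$)
$Z{\left(U{\left(0 \right)},477 \right)} + l = 0 - 6390 = -6390$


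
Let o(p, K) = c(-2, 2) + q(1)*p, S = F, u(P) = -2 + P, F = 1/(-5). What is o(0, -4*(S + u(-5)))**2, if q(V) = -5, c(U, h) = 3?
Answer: 9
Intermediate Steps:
F = -1/5 ≈ -0.20000
S = -1/5 ≈ -0.20000
o(p, K) = 3 - 5*p
o(0, -4*(S + u(-5)))**2 = (3 - 5*0)**2 = (3 + 0)**2 = 3**2 = 9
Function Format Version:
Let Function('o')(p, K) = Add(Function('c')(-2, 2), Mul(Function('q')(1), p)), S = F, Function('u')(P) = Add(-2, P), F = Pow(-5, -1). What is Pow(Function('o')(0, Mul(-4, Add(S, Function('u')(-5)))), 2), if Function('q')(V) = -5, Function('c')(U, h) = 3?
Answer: 9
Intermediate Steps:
F = Rational(-1, 5) ≈ -0.20000
S = Rational(-1, 5) ≈ -0.20000
Function('o')(p, K) = Add(3, Mul(-5, p))
Pow(Function('o')(0, Mul(-4, Add(S, Function('u')(-5)))), 2) = Pow(Add(3, Mul(-5, 0)), 2) = Pow(Add(3, 0), 2) = Pow(3, 2) = 9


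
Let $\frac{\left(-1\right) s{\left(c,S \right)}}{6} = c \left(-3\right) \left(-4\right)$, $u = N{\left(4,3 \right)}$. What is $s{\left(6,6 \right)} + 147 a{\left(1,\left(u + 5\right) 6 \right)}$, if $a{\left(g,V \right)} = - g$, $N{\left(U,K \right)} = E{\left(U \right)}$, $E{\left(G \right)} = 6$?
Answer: $-579$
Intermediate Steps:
$N{\left(U,K \right)} = 6$
$u = 6$
$s{\left(c,S \right)} = - 72 c$ ($s{\left(c,S \right)} = - 6 c \left(-3\right) \left(-4\right) = - 6 - 3 c \left(-4\right) = - 6 \cdot 12 c = - 72 c$)
$s{\left(6,6 \right)} + 147 a{\left(1,\left(u + 5\right) 6 \right)} = \left(-72\right) 6 + 147 \left(\left(-1\right) 1\right) = -432 + 147 \left(-1\right) = -432 - 147 = -579$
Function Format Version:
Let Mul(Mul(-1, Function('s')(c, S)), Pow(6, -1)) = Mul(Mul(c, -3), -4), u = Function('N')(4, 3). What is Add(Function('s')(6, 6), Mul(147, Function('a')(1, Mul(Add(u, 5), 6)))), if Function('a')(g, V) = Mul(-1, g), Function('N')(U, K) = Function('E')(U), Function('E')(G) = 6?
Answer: -579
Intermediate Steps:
Function('N')(U, K) = 6
u = 6
Function('s')(c, S) = Mul(-72, c) (Function('s')(c, S) = Mul(-6, Mul(Mul(c, -3), -4)) = Mul(-6, Mul(Mul(-3, c), -4)) = Mul(-6, Mul(12, c)) = Mul(-72, c))
Add(Function('s')(6, 6), Mul(147, Function('a')(1, Mul(Add(u, 5), 6)))) = Add(Mul(-72, 6), Mul(147, Mul(-1, 1))) = Add(-432, Mul(147, -1)) = Add(-432, -147) = -579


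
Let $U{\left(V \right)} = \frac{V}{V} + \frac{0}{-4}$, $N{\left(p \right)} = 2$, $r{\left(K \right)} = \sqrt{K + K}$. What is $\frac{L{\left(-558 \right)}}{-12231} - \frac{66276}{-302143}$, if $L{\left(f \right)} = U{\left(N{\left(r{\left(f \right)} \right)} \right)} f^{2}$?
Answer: $- \frac{1151430016}{45623593} \approx -25.238$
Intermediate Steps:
$r{\left(K \right)} = \sqrt{2} \sqrt{K}$ ($r{\left(K \right)} = \sqrt{2 K} = \sqrt{2} \sqrt{K}$)
$U{\left(V \right)} = 1$ ($U{\left(V \right)} = 1 + 0 \left(- \frac{1}{4}\right) = 1 + 0 = 1$)
$L{\left(f \right)} = f^{2}$ ($L{\left(f \right)} = 1 f^{2} = f^{2}$)
$\frac{L{\left(-558 \right)}}{-12231} - \frac{66276}{-302143} = \frac{\left(-558\right)^{2}}{-12231} - \frac{66276}{-302143} = 311364 \left(- \frac{1}{12231}\right) - - \frac{66276}{302143} = - \frac{3844}{151} + \frac{66276}{302143} = - \frac{1151430016}{45623593}$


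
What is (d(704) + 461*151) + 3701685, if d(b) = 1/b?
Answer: 2654992385/704 ≈ 3.7713e+6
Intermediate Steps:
(d(704) + 461*151) + 3701685 = (1/704 + 461*151) + 3701685 = (1/704 + 69611) + 3701685 = 49006145/704 + 3701685 = 2654992385/704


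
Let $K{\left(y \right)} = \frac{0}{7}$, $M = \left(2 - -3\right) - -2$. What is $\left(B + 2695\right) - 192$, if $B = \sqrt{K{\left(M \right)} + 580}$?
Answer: $2503 + 2 \sqrt{145} \approx 2527.1$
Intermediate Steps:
$M = 7$ ($M = \left(2 + 3\right) + 2 = 5 + 2 = 7$)
$K{\left(y \right)} = 0$ ($K{\left(y \right)} = 0 \cdot \frac{1}{7} = 0$)
$B = 2 \sqrt{145}$ ($B = \sqrt{0 + 580} = \sqrt{580} = 2 \sqrt{145} \approx 24.083$)
$\left(B + 2695\right) - 192 = \left(2 \sqrt{145} + 2695\right) - 192 = \left(2695 + 2 \sqrt{145}\right) - 192 = 2503 + 2 \sqrt{145}$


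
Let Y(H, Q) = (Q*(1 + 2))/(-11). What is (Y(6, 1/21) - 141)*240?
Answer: -2605920/77 ≈ -33843.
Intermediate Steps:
Y(H, Q) = -3*Q/11 (Y(H, Q) = (Q*3)*(-1/11) = (3*Q)*(-1/11) = -3*Q/11)
(Y(6, 1/21) - 141)*240 = (-3/11/21 - 141)*240 = (-3/11*1/21 - 141)*240 = (-1/77 - 141)*240 = -10858/77*240 = -2605920/77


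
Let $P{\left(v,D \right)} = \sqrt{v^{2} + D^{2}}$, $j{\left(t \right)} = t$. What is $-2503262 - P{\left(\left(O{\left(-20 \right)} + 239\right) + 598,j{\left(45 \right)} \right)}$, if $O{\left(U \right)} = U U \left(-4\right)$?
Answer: $-2503262 - \sqrt{584194} \approx -2.504 \cdot 10^{6}$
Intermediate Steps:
$O{\left(U \right)} = - 4 U^{2}$ ($O{\left(U \right)} = U^{2} \left(-4\right) = - 4 U^{2}$)
$P{\left(v,D \right)} = \sqrt{D^{2} + v^{2}}$
$-2503262 - P{\left(\left(O{\left(-20 \right)} + 239\right) + 598,j{\left(45 \right)} \right)} = -2503262 - \sqrt{45^{2} + \left(\left(- 4 \left(-20\right)^{2} + 239\right) + 598\right)^{2}} = -2503262 - \sqrt{2025 + \left(\left(\left(-4\right) 400 + 239\right) + 598\right)^{2}} = -2503262 - \sqrt{2025 + \left(\left(-1600 + 239\right) + 598\right)^{2}} = -2503262 - \sqrt{2025 + \left(-1361 + 598\right)^{2}} = -2503262 - \sqrt{2025 + \left(-763\right)^{2}} = -2503262 - \sqrt{2025 + 582169} = -2503262 - \sqrt{584194}$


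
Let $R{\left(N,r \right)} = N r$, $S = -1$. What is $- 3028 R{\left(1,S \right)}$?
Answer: $3028$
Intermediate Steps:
$- 3028 R{\left(1,S \right)} = - 3028 \cdot 1 \left(-1\right) = \left(-3028\right) \left(-1\right) = 3028$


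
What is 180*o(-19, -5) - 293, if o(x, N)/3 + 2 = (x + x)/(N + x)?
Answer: -518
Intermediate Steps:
o(x, N) = -6 + 6*x/(N + x) (o(x, N) = -6 + 3*((x + x)/(N + x)) = -6 + 3*((2*x)/(N + x)) = -6 + 3*(2*x/(N + x)) = -6 + 6*x/(N + x))
180*o(-19, -5) - 293 = 180*(-6*(-5)/(-5 - 19)) - 293 = 180*(-6*(-5)/(-24)) - 293 = 180*(-6*(-5)*(-1/24)) - 293 = 180*(-5/4) - 293 = -225 - 293 = -518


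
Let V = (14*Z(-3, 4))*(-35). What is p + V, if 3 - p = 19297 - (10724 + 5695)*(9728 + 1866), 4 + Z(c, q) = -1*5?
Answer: 190347002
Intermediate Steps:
Z(c, q) = -9 (Z(c, q) = -4 - 1*5 = -4 - 5 = -9)
V = 4410 (V = (14*(-9))*(-35) = -126*(-35) = 4410)
p = 190342592 (p = 3 - (19297 - (10724 + 5695)*(9728 + 1866)) = 3 - (19297 - 16419*11594) = 3 - (19297 - 1*190361886) = 3 - (19297 - 190361886) = 3 - 1*(-190342589) = 3 + 190342589 = 190342592)
p + V = 190342592 + 4410 = 190347002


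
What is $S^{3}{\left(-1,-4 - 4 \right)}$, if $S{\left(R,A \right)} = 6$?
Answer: $216$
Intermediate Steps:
$S^{3}{\left(-1,-4 - 4 \right)} = 6^{3} = 216$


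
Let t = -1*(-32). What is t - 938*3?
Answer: -2782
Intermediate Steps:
t = 32
t - 938*3 = 32 - 938*3 = 32 - 67*42 = 32 - 2814 = -2782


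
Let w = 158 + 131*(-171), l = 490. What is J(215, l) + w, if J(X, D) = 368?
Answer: -21875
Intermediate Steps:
w = -22243 (w = 158 - 22401 = -22243)
J(215, l) + w = 368 - 22243 = -21875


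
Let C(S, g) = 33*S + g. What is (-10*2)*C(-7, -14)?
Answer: 4900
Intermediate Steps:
C(S, g) = g + 33*S
(-10*2)*C(-7, -14) = (-10*2)*(-14 + 33*(-7)) = -20*(-14 - 231) = -20*(-245) = 4900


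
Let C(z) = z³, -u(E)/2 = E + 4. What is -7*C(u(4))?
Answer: 28672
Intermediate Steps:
u(E) = -8 - 2*E (u(E) = -2*(E + 4) = -2*(4 + E) = -8 - 2*E)
-7*C(u(4)) = -7*(-8 - 2*4)³ = -7*(-8 - 8)³ = -7*(-16)³ = -7*(-4096) = 28672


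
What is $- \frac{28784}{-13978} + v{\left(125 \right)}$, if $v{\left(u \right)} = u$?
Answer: $\frac{888017}{6989} \approx 127.06$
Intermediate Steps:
$- \frac{28784}{-13978} + v{\left(125 \right)} = - \frac{28784}{-13978} + 125 = \left(-28784\right) \left(- \frac{1}{13978}\right) + 125 = \frac{14392}{6989} + 125 = \frac{888017}{6989}$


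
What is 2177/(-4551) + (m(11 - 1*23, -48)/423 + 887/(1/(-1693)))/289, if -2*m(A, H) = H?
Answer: -107078919294/20605411 ≈ -5196.6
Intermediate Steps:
m(A, H) = -H/2
2177/(-4551) + (m(11 - 1*23, -48)/423 + 887/(1/(-1693)))/289 = 2177/(-4551) + (-½*(-48)/423 + 887/(1/(-1693)))/289 = 2177*(-1/4551) + (24*(1/423) + 887/(-1/1693))*(1/289) = -2177/4551 + (8/141 + 887*(-1693))*(1/289) = -2177/4551 + (8/141 - 1501691)*(1/289) = -2177/4551 - 211738423/141*1/289 = -2177/4551 - 211738423/40749 = -107078919294/20605411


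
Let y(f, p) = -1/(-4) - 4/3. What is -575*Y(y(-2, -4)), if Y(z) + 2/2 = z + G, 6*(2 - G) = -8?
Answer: -2875/4 ≈ -718.75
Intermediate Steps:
G = 10/3 (G = 2 - 1/6*(-8) = 2 + 4/3 = 10/3 ≈ 3.3333)
y(f, p) = -13/12 (y(f, p) = -1*(-1/4) - 4*1/3 = 1/4 - 4/3 = -13/12)
Y(z) = 7/3 + z (Y(z) = -1 + (z + 10/3) = -1 + (10/3 + z) = 7/3 + z)
-575*Y(y(-2, -4)) = -575*(7/3 - 13/12) = -575*5/4 = -2875/4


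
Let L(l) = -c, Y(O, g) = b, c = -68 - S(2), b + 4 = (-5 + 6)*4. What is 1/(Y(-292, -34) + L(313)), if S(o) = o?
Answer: 1/70 ≈ 0.014286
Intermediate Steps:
b = 0 (b = -4 + (-5 + 6)*4 = -4 + 1*4 = -4 + 4 = 0)
c = -70 (c = -68 - 1*2 = -68 - 2 = -70)
Y(O, g) = 0
L(l) = 70 (L(l) = -1*(-70) = 70)
1/(Y(-292, -34) + L(313)) = 1/(0 + 70) = 1/70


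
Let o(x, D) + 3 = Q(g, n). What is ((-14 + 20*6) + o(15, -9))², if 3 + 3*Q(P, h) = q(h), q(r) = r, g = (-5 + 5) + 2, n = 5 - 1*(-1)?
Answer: 10816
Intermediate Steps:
n = 6 (n = 5 + 1 = 6)
g = 2 (g = 0 + 2 = 2)
Q(P, h) = -1 + h/3
o(x, D) = -2 (o(x, D) = -3 + (-1 + (⅓)*6) = -3 + (-1 + 2) = -3 + 1 = -2)
((-14 + 20*6) + o(15, -9))² = ((-14 + 20*6) - 2)² = ((-14 + 120) - 2)² = (106 - 2)² = 104² = 10816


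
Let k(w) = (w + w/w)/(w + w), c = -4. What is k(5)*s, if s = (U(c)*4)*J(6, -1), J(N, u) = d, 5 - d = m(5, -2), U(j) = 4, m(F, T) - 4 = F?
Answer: -192/5 ≈ -38.400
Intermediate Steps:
m(F, T) = 4 + F
k(w) = (1 + w)/(2*w) (k(w) = (w + 1)/((2*w)) = (1 + w)*(1/(2*w)) = (1 + w)/(2*w))
d = -4 (d = 5 - (4 + 5) = 5 - 1*9 = 5 - 9 = -4)
J(N, u) = -4
s = -64 (s = (4*4)*(-4) = 16*(-4) = -64)
k(5)*s = ((½)*(1 + 5)/5)*(-64) = ((½)*(⅕)*6)*(-64) = (⅗)*(-64) = -192/5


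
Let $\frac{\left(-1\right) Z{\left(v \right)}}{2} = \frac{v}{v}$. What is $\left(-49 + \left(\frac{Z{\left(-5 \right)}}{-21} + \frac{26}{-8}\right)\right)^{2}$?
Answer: $\frac{19193161}{7056} \approx 2720.1$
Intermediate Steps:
$Z{\left(v \right)} = -2$ ($Z{\left(v \right)} = - 2 \frac{v}{v} = \left(-2\right) 1 = -2$)
$\left(-49 + \left(\frac{Z{\left(-5 \right)}}{-21} + \frac{26}{-8}\right)\right)^{2} = \left(-49 + \left(- \frac{2}{-21} + \frac{26}{-8}\right)\right)^{2} = \left(-49 + \left(\left(-2\right) \left(- \frac{1}{21}\right) + 26 \left(- \frac{1}{8}\right)\right)\right)^{2} = \left(-49 + \left(\frac{2}{21} - \frac{13}{4}\right)\right)^{2} = \left(-49 - \frac{265}{84}\right)^{2} = \left(- \frac{4381}{84}\right)^{2} = \frac{19193161}{7056}$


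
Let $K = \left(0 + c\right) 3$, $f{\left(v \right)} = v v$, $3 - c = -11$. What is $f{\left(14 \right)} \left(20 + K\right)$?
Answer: $12152$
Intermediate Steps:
$c = 14$ ($c = 3 - -11 = 3 + 11 = 14$)
$f{\left(v \right)} = v^{2}$
$K = 42$ ($K = \left(0 + 14\right) 3 = 14 \cdot 3 = 42$)
$f{\left(14 \right)} \left(20 + K\right) = 14^{2} \left(20 + 42\right) = 196 \cdot 62 = 12152$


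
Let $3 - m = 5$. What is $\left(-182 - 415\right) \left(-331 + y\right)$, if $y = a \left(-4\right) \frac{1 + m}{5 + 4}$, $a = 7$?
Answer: $\frac{587249}{3} \approx 1.9575 \cdot 10^{5}$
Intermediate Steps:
$m = -2$ ($m = 3 - 5 = -2$)
$y = \frac{28}{9}$ ($y = 7 \left(-4\right) \frac{1 - 2}{5 + 4} = - 28 \left(- \frac{1}{9}\right) = - 28 \left(\left(-1\right) \frac{1}{9}\right) = \left(-28\right) \left(- \frac{1}{9}\right) = \frac{28}{9} \approx 3.1111$)
$\left(-182 - 415\right) \left(-331 + y\right) = \left(-182 - 415\right) \left(-331 + \frac{28}{9}\right) = \left(-597\right) \left(- \frac{2951}{9}\right) = \frac{587249}{3}$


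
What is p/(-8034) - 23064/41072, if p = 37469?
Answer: -53881967/10311639 ≈ -5.2254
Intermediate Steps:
p/(-8034) - 23064/41072 = 37469/(-8034) - 23064/41072 = 37469*(-1/8034) - 23064*1/41072 = -37469/8034 - 2883/5134 = -53881967/10311639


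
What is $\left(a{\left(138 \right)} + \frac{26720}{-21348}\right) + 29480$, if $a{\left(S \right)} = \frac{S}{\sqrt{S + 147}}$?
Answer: $\frac{157328080}{5337} + \frac{46 \sqrt{285}}{95} \approx 29487.0$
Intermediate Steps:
$a{\left(S \right)} = \frac{S}{\sqrt{147 + S}}$
$\left(a{\left(138 \right)} + \frac{26720}{-21348}\right) + 29480 = \left(\frac{138}{\sqrt{147 + 138}} + \frac{26720}{-21348}\right) + 29480 = \left(\frac{138}{\sqrt{285}} + 26720 \left(- \frac{1}{21348}\right)\right) + 29480 = \left(138 \frac{\sqrt{285}}{285} - \frac{6680}{5337}\right) + 29480 = \left(\frac{46 \sqrt{285}}{95} - \frac{6680}{5337}\right) + 29480 = \left(- \frac{6680}{5337} + \frac{46 \sqrt{285}}{95}\right) + 29480 = \frac{157328080}{5337} + \frac{46 \sqrt{285}}{95}$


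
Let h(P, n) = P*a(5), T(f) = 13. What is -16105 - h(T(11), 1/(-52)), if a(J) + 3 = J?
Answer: -16131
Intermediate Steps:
a(J) = -3 + J
h(P, n) = 2*P (h(P, n) = P*(-3 + 5) = P*2 = 2*P)
-16105 - h(T(11), 1/(-52)) = -16105 - 2*13 = -16105 - 1*26 = -16105 - 26 = -16131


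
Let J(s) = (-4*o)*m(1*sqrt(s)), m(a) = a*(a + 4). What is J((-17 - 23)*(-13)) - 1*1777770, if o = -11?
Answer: -1754890 + 352*sqrt(130) ≈ -1.7509e+6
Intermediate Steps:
m(a) = a*(4 + a)
J(s) = 44*sqrt(s)*(4 + sqrt(s)) (J(s) = (-4*(-11))*((1*sqrt(s))*(4 + 1*sqrt(s))) = 44*(sqrt(s)*(4 + sqrt(s))) = 44*sqrt(s)*(4 + sqrt(s)))
J((-17 - 23)*(-13)) - 1*1777770 = (44*((-17 - 23)*(-13)) + 176*sqrt((-17 - 23)*(-13))) - 1*1777770 = (44*(-40*(-13)) + 176*sqrt(-40*(-13))) - 1777770 = (44*520 + 176*sqrt(520)) - 1777770 = (22880 + 176*(2*sqrt(130))) - 1777770 = (22880 + 352*sqrt(130)) - 1777770 = -1754890 + 352*sqrt(130)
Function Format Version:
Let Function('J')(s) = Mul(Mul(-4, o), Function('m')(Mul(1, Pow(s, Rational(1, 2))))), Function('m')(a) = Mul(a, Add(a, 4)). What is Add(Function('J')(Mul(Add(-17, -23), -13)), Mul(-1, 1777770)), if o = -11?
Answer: Add(-1754890, Mul(352, Pow(130, Rational(1, 2)))) ≈ -1.7509e+6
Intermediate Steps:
Function('m')(a) = Mul(a, Add(4, a))
Function('J')(s) = Mul(44, Pow(s, Rational(1, 2)), Add(4, Pow(s, Rational(1, 2)))) (Function('J')(s) = Mul(Mul(-4, -11), Mul(Mul(1, Pow(s, Rational(1, 2))), Add(4, Mul(1, Pow(s, Rational(1, 2)))))) = Mul(44, Mul(Pow(s, Rational(1, 2)), Add(4, Pow(s, Rational(1, 2))))) = Mul(44, Pow(s, Rational(1, 2)), Add(4, Pow(s, Rational(1, 2)))))
Add(Function('J')(Mul(Add(-17, -23), -13)), Mul(-1, 1777770)) = Add(Add(Mul(44, Mul(Add(-17, -23), -13)), Mul(176, Pow(Mul(Add(-17, -23), -13), Rational(1, 2)))), Mul(-1, 1777770)) = Add(Add(Mul(44, Mul(-40, -13)), Mul(176, Pow(Mul(-40, -13), Rational(1, 2)))), -1777770) = Add(Add(Mul(44, 520), Mul(176, Pow(520, Rational(1, 2)))), -1777770) = Add(Add(22880, Mul(176, Mul(2, Pow(130, Rational(1, 2))))), -1777770) = Add(Add(22880, Mul(352, Pow(130, Rational(1, 2)))), -1777770) = Add(-1754890, Mul(352, Pow(130, Rational(1, 2))))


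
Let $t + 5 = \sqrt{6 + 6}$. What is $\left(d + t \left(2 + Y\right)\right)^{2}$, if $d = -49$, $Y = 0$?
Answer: $3529 - 472 \sqrt{3} \approx 2711.5$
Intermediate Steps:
$t = -5 + 2 \sqrt{3}$ ($t = -5 + \sqrt{6 + 6} = -5 + \sqrt{12} = -5 + 2 \sqrt{3} \approx -1.5359$)
$\left(d + t \left(2 + Y\right)\right)^{2} = \left(-49 + \left(-5 + 2 \sqrt{3}\right) \left(2 + 0\right)\right)^{2} = \left(-49 + \left(-5 + 2 \sqrt{3}\right) 2\right)^{2} = \left(-49 - \left(10 - 4 \sqrt{3}\right)\right)^{2} = \left(-59 + 4 \sqrt{3}\right)^{2}$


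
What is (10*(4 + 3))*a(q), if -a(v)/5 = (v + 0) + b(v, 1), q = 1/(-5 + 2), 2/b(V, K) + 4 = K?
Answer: 350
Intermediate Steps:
b(V, K) = 2/(-4 + K)
q = -1/3 (q = 1/(-3) = -1/3 ≈ -0.33333)
a(v) = 10/3 - 5*v (a(v) = -5*((v + 0) + 2/(-4 + 1)) = -5*(v + 2/(-3)) = -5*(v + 2*(-1/3)) = -5*(v - 2/3) = -5*(-2/3 + v) = 10/3 - 5*v)
(10*(4 + 3))*a(q) = (10*(4 + 3))*(10/3 - 5*(-1/3)) = (10*7)*(10/3 + 5/3) = 70*5 = 350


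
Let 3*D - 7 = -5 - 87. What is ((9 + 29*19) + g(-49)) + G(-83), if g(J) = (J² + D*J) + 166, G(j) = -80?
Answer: 13306/3 ≈ 4435.3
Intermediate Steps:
D = -85/3 (D = 7/3 + (-5 - 87)/3 = 7/3 + (⅓)*(-92) = 7/3 - 92/3 = -85/3 ≈ -28.333)
g(J) = 166 + J² - 85*J/3 (g(J) = (J² - 85*J/3) + 166 = 166 + J² - 85*J/3)
((9 + 29*19) + g(-49)) + G(-83) = ((9 + 29*19) + (166 + (-49)² - 85/3*(-49))) - 80 = ((9 + 551) + (166 + 2401 + 4165/3)) - 80 = (560 + 11866/3) - 80 = 13546/3 - 80 = 13306/3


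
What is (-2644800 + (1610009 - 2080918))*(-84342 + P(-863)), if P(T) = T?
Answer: 265473985345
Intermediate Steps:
(-2644800 + (1610009 - 2080918))*(-84342 + P(-863)) = (-2644800 + (1610009 - 2080918))*(-84342 - 863) = (-2644800 - 470909)*(-85205) = -3115709*(-85205) = 265473985345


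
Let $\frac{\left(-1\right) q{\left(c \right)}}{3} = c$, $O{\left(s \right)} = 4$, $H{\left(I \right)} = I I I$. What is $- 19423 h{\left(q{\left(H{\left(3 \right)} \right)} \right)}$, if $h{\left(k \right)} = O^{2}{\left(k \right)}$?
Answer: $-310768$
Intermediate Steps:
$H{\left(I \right)} = I^{3}$ ($H{\left(I \right)} = I^{2} I = I^{3}$)
$q{\left(c \right)} = - 3 c$
$h{\left(k \right)} = 16$ ($h{\left(k \right)} = 4^{2} = 16$)
$- 19423 h{\left(q{\left(H{\left(3 \right)} \right)} \right)} = \left(-19423\right) 16 = -310768$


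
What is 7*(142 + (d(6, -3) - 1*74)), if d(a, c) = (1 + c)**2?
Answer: 504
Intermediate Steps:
7*(142 + (d(6, -3) - 1*74)) = 7*(142 + ((1 - 3)**2 - 1*74)) = 7*(142 + ((-2)**2 - 74)) = 7*(142 + (4 - 74)) = 7*(142 - 70) = 7*72 = 504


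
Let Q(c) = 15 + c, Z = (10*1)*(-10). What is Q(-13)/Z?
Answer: -1/50 ≈ -0.020000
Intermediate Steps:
Z = -100 (Z = 10*(-10) = -100)
Q(-13)/Z = (15 - 13)/(-100) = 2*(-1/100) = -1/50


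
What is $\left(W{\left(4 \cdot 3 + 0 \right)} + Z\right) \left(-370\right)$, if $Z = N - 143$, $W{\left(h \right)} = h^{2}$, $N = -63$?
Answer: $22940$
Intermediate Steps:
$Z = -206$ ($Z = -63 - 143 = -206$)
$\left(W{\left(4 \cdot 3 + 0 \right)} + Z\right) \left(-370\right) = \left(\left(4 \cdot 3 + 0\right)^{2} - 206\right) \left(-370\right) = \left(\left(12 + 0\right)^{2} - 206\right) \left(-370\right) = \left(12^{2} - 206\right) \left(-370\right) = \left(144 - 206\right) \left(-370\right) = \left(-62\right) \left(-370\right) = 22940$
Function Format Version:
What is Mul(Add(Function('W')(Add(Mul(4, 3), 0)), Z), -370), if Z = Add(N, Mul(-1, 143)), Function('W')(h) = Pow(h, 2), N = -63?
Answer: 22940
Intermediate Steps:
Z = -206 (Z = Add(-63, Mul(-1, 143)) = Add(-63, -143) = -206)
Mul(Add(Function('W')(Add(Mul(4, 3), 0)), Z), -370) = Mul(Add(Pow(Add(Mul(4, 3), 0), 2), -206), -370) = Mul(Add(Pow(Add(12, 0), 2), -206), -370) = Mul(Add(Pow(12, 2), -206), -370) = Mul(Add(144, -206), -370) = Mul(-62, -370) = 22940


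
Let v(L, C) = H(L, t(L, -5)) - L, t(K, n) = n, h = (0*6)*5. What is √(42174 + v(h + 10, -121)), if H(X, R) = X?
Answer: 3*√4686 ≈ 205.36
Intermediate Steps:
h = 0 (h = 0*5 = 0)
v(L, C) = 0 (v(L, C) = L - L = 0)
√(42174 + v(h + 10, -121)) = √(42174 + 0) = √42174 = 3*√4686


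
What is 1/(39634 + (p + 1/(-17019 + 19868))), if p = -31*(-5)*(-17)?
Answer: 2849/105410152 ≈ 2.7028e-5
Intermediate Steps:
p = -2635 (p = 155*(-17) = -2635)
1/(39634 + (p + 1/(-17019 + 19868))) = 1/(39634 + (-2635 + 1/(-17019 + 19868))) = 1/(39634 + (-2635 + 1/2849)) = 1/(39634 - 7507114/2849) = 1/(105410152/2849) = 2849/105410152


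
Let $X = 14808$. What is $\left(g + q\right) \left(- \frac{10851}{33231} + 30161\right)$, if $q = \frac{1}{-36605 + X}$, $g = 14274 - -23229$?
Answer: $\frac{273102656180464200}{241445369} \approx 1.1311 \cdot 10^{9}$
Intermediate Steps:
$g = 37503$ ($g = 14274 + 23229 = 37503$)
$q = - \frac{1}{21797}$ ($q = \frac{1}{-36605 + 14808} = \frac{1}{-21797} = - \frac{1}{21797} \approx -4.5878 \cdot 10^{-5}$)
$\left(g + q\right) \left(- \frac{10851}{33231} + 30161\right) = \left(37503 - \frac{1}{21797}\right) \left(- \frac{10851}{33231} + 30161\right) = \frac{817452890 \left(\left(-10851\right) \frac{1}{33231} + 30161\right)}{21797} = \frac{817452890 \left(- \frac{3617}{11077} + 30161\right)}{21797} = \frac{817452890}{21797} \cdot \frac{334089780}{11077} = \frac{273102656180464200}{241445369}$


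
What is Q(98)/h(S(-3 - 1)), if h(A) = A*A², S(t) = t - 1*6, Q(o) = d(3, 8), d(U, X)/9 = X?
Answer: -9/125 ≈ -0.072000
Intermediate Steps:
d(U, X) = 9*X
Q(o) = 72 (Q(o) = 9*8 = 72)
S(t) = -6 + t (S(t) = t - 6 = -6 + t)
h(A) = A³
Q(98)/h(S(-3 - 1)) = 72/((-6 + (-3 - 1))³) = 72/((-6 - 4)³) = 72/((-10)³) = 72/(-1000) = 72*(-1/1000) = -9/125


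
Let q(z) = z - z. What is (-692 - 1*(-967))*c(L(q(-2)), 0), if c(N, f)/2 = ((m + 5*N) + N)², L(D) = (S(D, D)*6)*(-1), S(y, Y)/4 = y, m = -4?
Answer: 8800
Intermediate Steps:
S(y, Y) = 4*y
q(z) = 0
L(D) = -24*D (L(D) = ((4*D)*6)*(-1) = (24*D)*(-1) = -24*D)
c(N, f) = 2*(-4 + 6*N)² (c(N, f) = 2*((-4 + 5*N) + N)² = 2*(-4 + 6*N)²)
(-692 - 1*(-967))*c(L(q(-2)), 0) = (-692 - 1*(-967))*(8*(-2 + 3*(-24*0))²) = (-692 + 967)*(8*(-2 + 3*0)²) = 275*(8*(-2 + 0)²) = 275*(8*(-2)²) = 275*(8*4) = 275*32 = 8800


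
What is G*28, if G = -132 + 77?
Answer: -1540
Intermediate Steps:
G = -55
G*28 = -55*28 = -1540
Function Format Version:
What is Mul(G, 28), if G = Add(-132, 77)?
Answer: -1540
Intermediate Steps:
G = -55
Mul(G, 28) = Mul(-55, 28) = -1540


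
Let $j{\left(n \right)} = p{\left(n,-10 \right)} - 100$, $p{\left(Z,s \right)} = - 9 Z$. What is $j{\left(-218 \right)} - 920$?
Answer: $942$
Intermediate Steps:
$j{\left(n \right)} = -100 - 9 n$ ($j{\left(n \right)} = - 9 n - 100 = -100 - 9 n$)
$j{\left(-218 \right)} - 920 = \left(-100 - -1962\right) - 920 = \left(-100 + 1962\right) - 920 = 1862 - 920 = 942$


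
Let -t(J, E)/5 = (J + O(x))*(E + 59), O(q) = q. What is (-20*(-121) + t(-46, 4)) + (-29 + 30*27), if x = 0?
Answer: 17691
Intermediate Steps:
t(J, E) = -5*J*(59 + E) (t(J, E) = -5*(J + 0)*(E + 59) = -5*J*(59 + E))
(-20*(-121) + t(-46, 4)) + (-29 + 30*27) = (-20*(-121) + 5*(-46)*(-59 - 1*4)) + (-29 + 30*27) = (2420 + 5*(-46)*(-59 - 4)) + (-29 + 810) = (2420 + 5*(-46)*(-63)) + 781 = (2420 + 14490) + 781 = 16910 + 781 = 17691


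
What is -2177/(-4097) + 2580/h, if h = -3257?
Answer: -3479771/13343929 ≈ -0.26078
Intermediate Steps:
-2177/(-4097) + 2580/h = -2177/(-4097) + 2580/(-3257) = -2177*(-1/4097) + 2580*(-1/3257) = 2177/4097 - 2580/3257 = -3479771/13343929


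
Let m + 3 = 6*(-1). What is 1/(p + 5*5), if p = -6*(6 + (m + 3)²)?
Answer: -1/227 ≈ -0.0044053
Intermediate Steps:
m = -9 (m = -3 + 6*(-1) = -3 - 6 = -9)
p = -252 (p = -6*(6 + (-9 + 3)²) = -6*(6 + (-6)²) = -6*(6 + 36) = -6*42 = -252)
1/(p + 5*5) = 1/(-252 + 5*5) = 1/(-252 + 25) = 1/(-227) = -1/227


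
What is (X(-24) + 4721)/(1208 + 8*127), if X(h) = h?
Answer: 4697/2224 ≈ 2.1120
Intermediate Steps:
(X(-24) + 4721)/(1208 + 8*127) = (-24 + 4721)/(1208 + 8*127) = 4697/(1208 + 1016) = 4697/2224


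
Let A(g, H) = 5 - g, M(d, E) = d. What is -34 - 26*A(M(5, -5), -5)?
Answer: -34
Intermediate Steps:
-34 - 26*A(M(5, -5), -5) = -34 - 26*(5 - 1*5) = -34 - 26*(5 - 5) = -34 - 26*0 = -34 + 0 = -34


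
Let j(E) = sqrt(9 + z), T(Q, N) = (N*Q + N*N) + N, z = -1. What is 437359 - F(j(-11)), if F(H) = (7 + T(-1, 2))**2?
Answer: 437238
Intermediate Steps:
T(Q, N) = N + N**2 + N*Q (T(Q, N) = (N*Q + N**2) + N = (N**2 + N*Q) + N = N + N**2 + N*Q)
j(E) = 2*sqrt(2) (j(E) = sqrt(9 - 1) = sqrt(8) = 2*sqrt(2))
F(H) = 121 (F(H) = (7 + 2*(1 + 2 - 1))**2 = (7 + 2*2)**2 = (7 + 4)**2 = 11**2 = 121)
437359 - F(j(-11)) = 437359 - 1*121 = 437359 - 121 = 437238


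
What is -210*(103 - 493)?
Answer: 81900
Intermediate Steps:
-210*(103 - 493) = -210*(-390) = 81900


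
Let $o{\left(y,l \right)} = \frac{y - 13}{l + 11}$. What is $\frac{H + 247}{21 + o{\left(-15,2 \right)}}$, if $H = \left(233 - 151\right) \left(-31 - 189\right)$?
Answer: $- \frac{231309}{245} \approx -944.12$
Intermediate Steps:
$H = -18040$ ($H = 82 \left(-220\right) = -18040$)
$o{\left(y,l \right)} = \frac{-13 + y}{11 + l}$
$\frac{H + 247}{21 + o{\left(-15,2 \right)}} = \frac{-18040 + 247}{21 + \frac{-13 - 15}{11 + 2}} = - \frac{17793}{21 + \frac{1}{13} \left(-28\right)} = - \frac{17793}{21 - \frac{28}{13}} = - \frac{17793}{\frac{245}{13}} = \left(-17793\right) \frac{13}{245} = - \frac{231309}{245}$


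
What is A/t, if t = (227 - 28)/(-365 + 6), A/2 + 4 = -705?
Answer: 509062/199 ≈ 2558.1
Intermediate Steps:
A = -1418 (A = -8 + 2*(-705) = -8 - 1410 = -1418)
t = -199/359 (t = 199/(-359) = 199*(-1/359) = -199/359 ≈ -0.55432)
A/t = -1418/(-199/359) = -1418*(-359/199) = 509062/199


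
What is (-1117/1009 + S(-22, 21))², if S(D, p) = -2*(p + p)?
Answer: 7374172129/1018081 ≈ 7243.2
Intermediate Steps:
S(D, p) = -4*p
(-1117/1009 + S(-22, 21))² = (-1117/1009 - 4*21)² = (-1117*1/1009 - 84)² = (-1117/1009 - 84)² = (-85873/1009)² = 7374172129/1018081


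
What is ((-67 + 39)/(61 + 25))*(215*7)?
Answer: -490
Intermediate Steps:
((-67 + 39)/(61 + 25))*(215*7) = -28/86*1505 = -28*1/86*1505 = -14/43*1505 = -490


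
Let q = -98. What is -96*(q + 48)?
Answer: 4800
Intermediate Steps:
-96*(q + 48) = -96*(-98 + 48) = -96*(-50) = 4800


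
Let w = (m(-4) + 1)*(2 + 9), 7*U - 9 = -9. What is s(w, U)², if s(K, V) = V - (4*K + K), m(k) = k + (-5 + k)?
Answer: 435600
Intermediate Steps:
U = 0 (U = 9/7 + (⅐)*(-9) = 9/7 - 9/7 = 0)
m(k) = -5 + 2*k
w = -132 (w = ((-5 + 2*(-4)) + 1)*(2 + 9) = ((-5 - 8) + 1)*11 = (-13 + 1)*11 = -12*11 = -132)
s(K, V) = V - 5*K
s(w, U)² = (0 - 5*(-132))² = (0 + 660)² = 660² = 435600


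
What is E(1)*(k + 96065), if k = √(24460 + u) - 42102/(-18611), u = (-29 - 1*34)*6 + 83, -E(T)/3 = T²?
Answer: -5363723451/18611 - 9*√2685 ≈ -2.8867e+5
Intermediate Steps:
E(T) = -3*T²
u = -295 (u = (-29 - 34)*6 + 83 = -63*6 + 83 = -378 + 83 = -295)
k = 42102/18611 + 3*√2685 (k = √(24460 - 295) - 42102/(-18611) = √24165 - 42102*(-1/18611) = 3*√2685 + 42102/18611 = 42102/18611 + 3*√2685 ≈ 157.71)
E(1)*(k + 96065) = (-3*1²)*((42102/18611 + 3*√2685) + 96065) = (-3*1)*(1787907817/18611 + 3*√2685) = -3*(1787907817/18611 + 3*√2685) = -5363723451/18611 - 9*√2685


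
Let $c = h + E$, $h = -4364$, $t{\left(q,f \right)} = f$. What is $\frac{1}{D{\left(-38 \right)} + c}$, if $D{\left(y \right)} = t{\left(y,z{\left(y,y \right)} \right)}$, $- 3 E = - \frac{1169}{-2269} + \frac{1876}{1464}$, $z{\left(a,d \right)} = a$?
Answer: $- \frac{2491362}{10968467539} \approx -0.00022714$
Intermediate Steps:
$E = - \frac{1492015}{2491362}$ ($E = - \frac{- \frac{1169}{-2269} + \frac{1876}{1464}}{3} = - \frac{\left(-1169\right) \left(- \frac{1}{2269}\right) + 1876 \cdot \frac{1}{1464}}{3} = - \frac{\frac{1169}{2269} + \frac{469}{366}}{3} = \left(- \frac{1}{3}\right) \frac{1492015}{830454} = - \frac{1492015}{2491362} \approx -0.59888$)
$D{\left(y \right)} = y$
$c = - \frac{10873795783}{2491362}$ ($c = -4364 - \frac{1492015}{2491362} = - \frac{10873795783}{2491362} \approx -4364.6$)
$\frac{1}{D{\left(-38 \right)} + c} = \frac{1}{-38 - \frac{10873795783}{2491362}} = \frac{1}{- \frac{10968467539}{2491362}} = - \frac{2491362}{10968467539}$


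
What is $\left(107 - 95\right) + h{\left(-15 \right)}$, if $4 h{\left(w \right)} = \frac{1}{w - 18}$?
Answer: $\frac{1583}{132} \approx 11.992$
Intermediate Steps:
$h{\left(w \right)} = \frac{1}{4 \left(-18 + w\right)}$ ($h{\left(w \right)} = \frac{1}{4 \left(w - 18\right)} = \frac{1}{4 \left(-18 + w\right)}$)
$\left(107 - 95\right) + h{\left(-15 \right)} = \left(107 - 95\right) + \frac{1}{4 \left(-18 - 15\right)} = \left(107 - 95\right) + \frac{1}{4 \left(-33\right)} = 12 + \frac{1}{4} \left(- \frac{1}{33}\right) = 12 - \frac{1}{132} = \frac{1583}{132}$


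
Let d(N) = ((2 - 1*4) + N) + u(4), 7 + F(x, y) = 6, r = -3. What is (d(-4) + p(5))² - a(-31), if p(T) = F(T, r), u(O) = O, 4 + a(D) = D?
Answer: 44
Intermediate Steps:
a(D) = -4 + D
F(x, y) = -1 (F(x, y) = -7 + 6 = -1)
p(T) = -1
d(N) = 2 + N (d(N) = ((2 - 1*4) + N) + 4 = ((2 - 4) + N) + 4 = (-2 + N) + 4 = 2 + N)
(d(-4) + p(5))² - a(-31) = ((2 - 4) - 1)² - (-4 - 31) = (-2 - 1)² - 1*(-35) = (-3)² + 35 = 9 + 35 = 44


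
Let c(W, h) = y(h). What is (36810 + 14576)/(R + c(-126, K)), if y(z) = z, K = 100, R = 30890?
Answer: 25693/15495 ≈ 1.6581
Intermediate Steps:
c(W, h) = h
(36810 + 14576)/(R + c(-126, K)) = (36810 + 14576)/(30890 + 100) = 51386/30990 = 51386*(1/30990) = 25693/15495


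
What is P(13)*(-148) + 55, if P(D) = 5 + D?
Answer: -2609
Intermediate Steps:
P(13)*(-148) + 55 = (5 + 13)*(-148) + 55 = 18*(-148) + 55 = -2664 + 55 = -2609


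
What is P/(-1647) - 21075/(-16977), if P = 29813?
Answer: -157141592/9320373 ≈ -16.860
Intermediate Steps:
P/(-1647) - 21075/(-16977) = 29813/(-1647) - 21075/(-16977) = 29813*(-1/1647) - 21075*(-1/16977) = -29813/1647 + 7025/5659 = -157141592/9320373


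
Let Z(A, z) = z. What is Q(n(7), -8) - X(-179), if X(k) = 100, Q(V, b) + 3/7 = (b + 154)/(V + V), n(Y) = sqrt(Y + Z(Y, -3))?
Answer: -895/14 ≈ -63.929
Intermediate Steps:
n(Y) = sqrt(-3 + Y) (n(Y) = sqrt(Y - 3) = sqrt(-3 + Y))
Q(V, b) = -3/7 + (154 + b)/(2*V) (Q(V, b) = -3/7 + (b + 154)/(V + V) = -3/7 + (154 + b)/((2*V)) = -3/7 + (154 + b)*(1/(2*V)) = -3/7 + (154 + b)/(2*V))
Q(n(7), -8) - X(-179) = (1078 - 6*sqrt(-3 + 7) + 7*(-8))/(14*(sqrt(-3 + 7))) - 1*100 = (1078 - 6*sqrt(4) - 56)/(14*(sqrt(4))) - 100 = (1/14)*(1078 - 6*2 - 56)/2 - 100 = (1/14)*(1/2)*(1078 - 12 - 56) - 100 = (1/14)*(1/2)*1010 - 100 = 505/14 - 100 = -895/14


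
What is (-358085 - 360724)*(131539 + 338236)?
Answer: -337678497975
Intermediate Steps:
(-358085 - 360724)*(131539 + 338236) = -718809*469775 = -337678497975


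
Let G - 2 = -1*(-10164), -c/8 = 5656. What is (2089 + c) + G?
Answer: -32993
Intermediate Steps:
c = -45248 (c = -8*5656 = -45248)
G = 10166 (G = 2 - 1*(-10164) = 2 + 10164 = 10166)
(2089 + c) + G = (2089 - 45248) + 10166 = -43159 + 10166 = -32993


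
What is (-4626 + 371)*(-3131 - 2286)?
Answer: 23049335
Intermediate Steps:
(-4626 + 371)*(-3131 - 2286) = -4255*(-5417) = 23049335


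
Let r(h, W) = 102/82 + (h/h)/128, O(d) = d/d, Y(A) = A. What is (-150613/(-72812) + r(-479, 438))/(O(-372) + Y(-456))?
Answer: -317179763/43465851520 ≈ -0.0072972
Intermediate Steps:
O(d) = 1
r(h, W) = 6569/5248 (r(h, W) = 102*(1/82) + 1*(1/128) = 51/41 + 1/128 = 6569/5248)
(-150613/(-72812) + r(-479, 438))/(O(-372) + Y(-456)) = (-150613/(-72812) + 6569/5248)/(1 - 456) = (-150613*(-1/72812) + 6569/5248)/(-455) = (150613/72812 + 6569/5248)*(-1/455) = (317179763/95529344)*(-1/455) = -317179763/43465851520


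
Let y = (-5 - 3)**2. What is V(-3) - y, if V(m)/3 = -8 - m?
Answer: -79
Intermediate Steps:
V(m) = -24 - 3*m (V(m) = 3*(-8 - m) = -24 - 3*m)
y = 64 (y = (-8)**2 = 64)
V(-3) - y = (-24 - 3*(-3)) - 1*64 = (-24 + 9) - 64 = -15 - 64 = -79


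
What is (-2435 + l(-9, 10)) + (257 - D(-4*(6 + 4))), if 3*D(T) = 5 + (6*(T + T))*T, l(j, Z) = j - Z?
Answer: -25796/3 ≈ -8598.7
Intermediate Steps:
D(T) = 5/3 + 4*T² (D(T) = (5 + (6*(T + T))*T)/3 = (5 + (6*(2*T))*T)/3 = (5 + (12*T)*T)/3 = (5 + 12*T²)/3 = 5/3 + 4*T²)
(-2435 + l(-9, 10)) + (257 - D(-4*(6 + 4))) = (-2435 + (-9 - 1*10)) + (257 - (5/3 + 4*(-4*(6 + 4))²)) = (-2435 + (-9 - 10)) + (257 - (5/3 + 4*(-4*10)²)) = (-2435 - 19) + (257 - (5/3 + 4*(-40)²)) = -2454 + (257 - (5/3 + 4*1600)) = -2454 + (257 - (5/3 + 6400)) = -2454 + (257 - 1*19205/3) = -2454 + (257 - 19205/3) = -2454 - 18434/3 = -25796/3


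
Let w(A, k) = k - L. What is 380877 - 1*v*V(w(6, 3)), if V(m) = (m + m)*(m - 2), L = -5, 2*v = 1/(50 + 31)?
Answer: 10283663/27 ≈ 3.8088e+5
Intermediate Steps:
v = 1/162 (v = 1/(2*(50 + 31)) = (½)/81 = (½)*(1/81) = 1/162 ≈ 0.0061728)
w(A, k) = 5 + k (w(A, k) = k - 1*(-5) = k + 5 = 5 + k)
V(m) = 2*m*(-2 + m) (V(m) = (2*m)*(-2 + m) = 2*m*(-2 + m))
380877 - 1*v*V(w(6, 3)) = 380877 - 1*(1/162)*2*(5 + 3)*(-2 + (5 + 3)) = 380877 - 2*8*(-2 + 8)/162 = 380877 - 2*8*6/162 = 380877 - 96/162 = 380877 - 1*16/27 = 380877 - 16/27 = 10283663/27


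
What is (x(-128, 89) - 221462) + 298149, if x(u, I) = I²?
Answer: 84608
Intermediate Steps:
(x(-128, 89) - 221462) + 298149 = (89² - 221462) + 298149 = (7921 - 221462) + 298149 = -213541 + 298149 = 84608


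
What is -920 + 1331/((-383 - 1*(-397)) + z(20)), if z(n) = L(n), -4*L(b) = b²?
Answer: -80451/86 ≈ -935.48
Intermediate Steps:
L(b) = -b²/4
z(n) = -n²/4
-920 + 1331/((-383 - 1*(-397)) + z(20)) = -920 + 1331/((-383 - 1*(-397)) - ¼*20²) = -920 + 1331/((-383 + 397) - ¼*400) = -920 + 1331/(14 - 100) = -920 + 1331/(-86) = -920 + 1331*(-1/86) = -920 - 1331/86 = -80451/86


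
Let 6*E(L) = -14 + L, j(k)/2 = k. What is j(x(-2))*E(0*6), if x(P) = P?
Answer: 28/3 ≈ 9.3333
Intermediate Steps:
j(k) = 2*k
E(L) = -7/3 + L/6 (E(L) = (-14 + L)/6 = -7/3 + L/6)
j(x(-2))*E(0*6) = (2*(-2))*(-7/3 + (0*6)/6) = -4*(-7/3 + (⅙)*0) = -4*(-7/3 + 0) = -4*(-7/3) = 28/3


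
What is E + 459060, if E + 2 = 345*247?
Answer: 544273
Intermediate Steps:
E = 85213 (E = -2 + 345*247 = -2 + 85215 = 85213)
E + 459060 = 85213 + 459060 = 544273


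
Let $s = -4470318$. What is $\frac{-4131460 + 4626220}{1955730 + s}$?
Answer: $- \frac{41230}{209549} \approx -0.19676$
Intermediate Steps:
$\frac{-4131460 + 4626220}{1955730 + s} = \frac{-4131460 + 4626220}{1955730 - 4470318} = \frac{494760}{-2514588} = 494760 \left(- \frac{1}{2514588}\right) = - \frac{41230}{209549}$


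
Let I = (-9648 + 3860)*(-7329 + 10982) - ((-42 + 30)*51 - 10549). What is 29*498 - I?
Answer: 21146845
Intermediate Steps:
I = -21132403 (I = -5788*3653 - (-12*51 - 10549) = -21143564 - (-612 - 10549) = -21143564 - 1*(-11161) = -21143564 + 11161 = -21132403)
29*498 - I = 29*498 - 1*(-21132403) = 14442 + 21132403 = 21146845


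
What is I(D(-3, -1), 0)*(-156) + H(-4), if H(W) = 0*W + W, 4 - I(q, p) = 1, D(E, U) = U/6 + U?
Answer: -472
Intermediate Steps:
D(E, U) = 7*U/6 (D(E, U) = U*(⅙) + U = U/6 + U = 7*U/6)
I(q, p) = 3 (I(q, p) = 4 - 1*1 = 4 - 1 = 3)
H(W) = W (H(W) = 0 + W = W)
I(D(-3, -1), 0)*(-156) + H(-4) = 3*(-156) - 4 = -468 - 4 = -472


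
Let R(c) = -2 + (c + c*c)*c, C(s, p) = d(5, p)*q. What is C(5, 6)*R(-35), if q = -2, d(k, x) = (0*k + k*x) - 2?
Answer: 2332512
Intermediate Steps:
d(k, x) = -2 + k*x (d(k, x) = (0 + k*x) - 2 = k*x - 2 = -2 + k*x)
C(s, p) = 4 - 10*p (C(s, p) = (-2 + 5*p)*(-2) = 4 - 10*p)
R(c) = -2 + c*(c + c²) (R(c) = -2 + (c + c²)*c = -2 + c*(c + c²))
C(5, 6)*R(-35) = (4 - 10*6)*(-2 + (-35)² + (-35)³) = (4 - 60)*(-2 + 1225 - 42875) = -56*(-41652) = 2332512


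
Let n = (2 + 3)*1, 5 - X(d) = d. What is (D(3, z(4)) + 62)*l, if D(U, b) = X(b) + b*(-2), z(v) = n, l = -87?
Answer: -4524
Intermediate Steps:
X(d) = 5 - d
n = 5 (n = 5*1 = 5)
z(v) = 5
D(U, b) = 5 - 3*b (D(U, b) = (5 - b) + b*(-2) = (5 - b) - 2*b = 5 - 3*b)
(D(3, z(4)) + 62)*l = ((5 - 3*5) + 62)*(-87) = ((5 - 15) + 62)*(-87) = (-10 + 62)*(-87) = 52*(-87) = -4524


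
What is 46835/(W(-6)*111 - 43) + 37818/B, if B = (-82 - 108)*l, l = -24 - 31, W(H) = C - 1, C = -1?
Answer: -4358218/25175 ≈ -173.12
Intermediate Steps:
W(H) = -2 (W(H) = -1 - 1 = -2)
l = -55
B = 10450 (B = (-82 - 108)*(-55) = -190*(-55) = 10450)
46835/(W(-6)*111 - 43) + 37818/B = 46835/(-2*111 - 43) + 37818/10450 = 46835/(-222 - 43) + 37818*(1/10450) = 46835/(-265) + 1719/475 = 46835*(-1/265) + 1719/475 = -9367/53 + 1719/475 = -4358218/25175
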